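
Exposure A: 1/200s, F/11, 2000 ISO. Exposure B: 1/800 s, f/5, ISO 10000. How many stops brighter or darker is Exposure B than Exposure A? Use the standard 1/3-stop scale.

2 2/3 stops brighter

Aperture: f/11 → f/10 → f/9 → f/8 → f/7.1 → f/6.3 → f/5.6 → f/5 — 2 1/3 stops opened up (brighter).
Shutter speed: 1/200 → 1/250 → 1/320 → 1/400 → 1/500 → 1/640 → 1/800 — 2 stops faster (darker).
ISO: 2000 → 2500 → 3200 → 4000 → 5000 → 6400 → 8000 → 10000 — 2 1/3 stops higher (brighter).
Net: +2 1/3 −2 +2 1/3 = +2 2/3 stops.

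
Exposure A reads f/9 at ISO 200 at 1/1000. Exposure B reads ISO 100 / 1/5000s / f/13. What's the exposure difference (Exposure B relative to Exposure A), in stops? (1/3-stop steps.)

Aperture: f/9 → f/10 → f/11 → f/13 — 1 stop smaller aperture (darker).
Shutter speed: 1/1000 → 1/1250 → 1/1600 → 1/2000 → 1/2500 → 1/3200 → 1/4000 → 1/5000 — 2 1/3 stops faster (darker).
ISO: 200 → 160 → 125 → 100 — 1 stop lower (darker).
Net: −1 −2 1/3 −1 = −4 1/3 stops.

4 1/3 stops darker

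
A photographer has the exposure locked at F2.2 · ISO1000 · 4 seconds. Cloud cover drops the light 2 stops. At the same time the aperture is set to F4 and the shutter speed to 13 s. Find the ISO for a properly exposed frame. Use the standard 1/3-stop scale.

Scene light: 2 stops darker.
Aperture: f/2.2 → f/2.5 → f/2.8 → f/3.2 → f/3.5 → f/4 — 1 2/3 stops narrower (darker).
Shutter speed: 4 → 5 → 6 → 8 → 10 → 13 — 1 2/3 stops longer (brighter).
Net so far: 2 stops darker. ISO: 1000 → 1250 → 1600 → 2000 → 2500 → 3200 → 4000.

ISO 4000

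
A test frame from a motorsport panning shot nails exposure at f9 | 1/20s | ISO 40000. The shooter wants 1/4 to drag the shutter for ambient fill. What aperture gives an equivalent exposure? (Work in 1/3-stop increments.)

Shutter speed: 1/20 → 1/15 → 1/13 → 1/10 → 1/8 → 1/6 → 1/5 → 1/4 — 2 1/3 stops longer (brighter).
Need 2 1/3 stops darker from the aperture: f/9 → f/10 → f/11 → f/13 → f/14 → f/16 → f/18 → f/20.

f/20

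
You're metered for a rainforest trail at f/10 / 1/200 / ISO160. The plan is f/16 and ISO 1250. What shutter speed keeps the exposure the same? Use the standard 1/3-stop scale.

Aperture: f/10 → f/11 → f/13 → f/14 → f/16 — 1 1/3 stops narrower (darker).
ISO: 160 → 200 → 250 → 320 → 400 → 500 → 640 → 800 → 1000 → 1250 — 3 stops raised (brighter).
Net change so far: 1 2/3 stops brighter. Offset with the shutter speed: 1/200 → 1/250 → 1/320 → 1/400 → 1/500 → 1/640.

1/640s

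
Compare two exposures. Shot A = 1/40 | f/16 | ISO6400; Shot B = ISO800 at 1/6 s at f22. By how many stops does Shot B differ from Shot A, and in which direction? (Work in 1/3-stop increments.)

Aperture: f/16 → f/18 → f/20 → f/22 — 1 stop stopped down (darker).
Shutter speed: 1/40 → 1/30 → 1/25 → 1/20 → 1/15 → 1/13 → 1/10 → 1/8 → 1/6 — 2 2/3 stops slower (brighter).
ISO: 6400 → 5000 → 4000 → 3200 → 2500 → 2000 → 1600 → 1250 → 1000 → 800 — 3 stops lower (darker).
Net: −1 +2 2/3 −3 = −1 1/3 stops.

1 1/3 stops darker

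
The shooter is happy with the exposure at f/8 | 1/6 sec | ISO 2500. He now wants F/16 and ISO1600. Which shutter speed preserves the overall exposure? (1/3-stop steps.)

1 s

Aperture: f/8 → f/9 → f/10 → f/11 → f/13 → f/14 → f/16 — 2 stops stopped down (darker).
ISO: 2500 → 2000 → 1600 — 2/3 stop lower (darker).
Net change so far: 2 2/3 stops darker. Offset with the shutter speed: 1/6 → 1/5 → 1/4 → 0.3 → 0.4 → 0.5 → 0.6 → 0.8 → 1.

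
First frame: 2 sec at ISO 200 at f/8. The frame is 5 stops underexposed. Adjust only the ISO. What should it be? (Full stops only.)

ISO 6400

Underexposed by 5 stops → need 5 stops brighter.
ISO: 200 → 400 → 800 → 1600 → 3200 → 6400.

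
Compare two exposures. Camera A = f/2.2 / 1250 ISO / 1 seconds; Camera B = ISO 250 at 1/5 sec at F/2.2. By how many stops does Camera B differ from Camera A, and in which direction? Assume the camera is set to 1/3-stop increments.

4 2/3 stops darker

Aperture: unchanged.
Shutter speed: 1 → 0.8 → 0.6 → 0.5 → 0.4 → 0.3 → 1/4 → 1/5 — 2 1/3 stops shorter (darker).
ISO: 1250 → 1000 → 800 → 640 → 500 → 400 → 320 → 250 — 2 1/3 stops dropped (darker).
Net: −2 1/3 −2 1/3 = −4 2/3 stops.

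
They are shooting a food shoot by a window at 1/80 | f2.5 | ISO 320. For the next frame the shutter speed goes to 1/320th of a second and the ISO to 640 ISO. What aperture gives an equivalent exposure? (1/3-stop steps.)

f/1.8

Shutter speed: 1/80 → 1/100 → 1/125 → 1/160 → 1/200 → 1/250 → 1/320 — 2 stops faster (darker).
ISO: 320 → 400 → 500 → 640 — 1 stop raised (brighter).
Net change so far: 1 stop darker. Offset with the aperture: f/2.5 → f/2.2 → f/2 → f/1.8.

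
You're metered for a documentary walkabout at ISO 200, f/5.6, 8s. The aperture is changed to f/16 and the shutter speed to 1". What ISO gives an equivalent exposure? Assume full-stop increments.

Aperture: f/5.6 → f/8 → f/11 → f/16 — 3 stops smaller aperture (darker).
Shutter speed: 8 → 4 → 2 → 1 — 3 stops faster (darker).
Net change so far: 6 stops darker. Offset with the ISO: 200 → 400 → 800 → 1600 → 3200 → 6400 → 12800.

ISO 12800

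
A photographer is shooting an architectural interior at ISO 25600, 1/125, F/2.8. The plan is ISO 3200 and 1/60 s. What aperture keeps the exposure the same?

ISO: 25600 → 12800 → 6400 → 3200 — 3 stops dropped (darker).
Shutter speed: 1/125 → 1/60 — 1 stop longer (brighter).
Net change so far: 2 stops darker. Offset with the aperture: f/2.8 → f/2 → f/1.4.

f/1.4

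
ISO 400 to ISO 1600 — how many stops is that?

2 stops

400 → 800 → 1600 — count the steps: 2 stops.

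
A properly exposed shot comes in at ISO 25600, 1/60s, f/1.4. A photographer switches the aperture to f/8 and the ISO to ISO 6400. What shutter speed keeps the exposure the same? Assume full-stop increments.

Aperture: f/1.4 → f/2 → f/2.8 → f/4 → f/5.6 → f/8 — 5 stops narrower (darker).
ISO: 25600 → 12800 → 6400 — 2 stops dropped (darker).
Net change so far: 7 stops darker. Offset with the shutter speed: 1/60 → 1/30 → 1/15 → 1/8 → 1/4 → 1/2 → 1 → 2.

2 s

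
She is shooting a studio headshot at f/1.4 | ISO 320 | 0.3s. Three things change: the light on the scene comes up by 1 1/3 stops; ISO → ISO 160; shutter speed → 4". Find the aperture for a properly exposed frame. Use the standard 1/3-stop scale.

f/5.6

Scene light: 1 1/3 stops brighter.
ISO: 320 → 250 → 200 → 160 — 1 stop lower (darker).
Shutter speed: 0.3 → 0.4 → 0.5 → 0.6 → 0.8 → 1 → 1.3 → 1.6 → 2 → 2.5 → 3.2 → 4 — 3 2/3 stops longer (brighter).
Net so far: 4 stops brighter. Aperture: f/1.4 → f/1.6 → f/1.8 → f/2 → f/2.2 → f/2.5 → f/2.8 → f/3.2 → f/3.5 → f/4 → f/4.5 → f/5 → f/5.6.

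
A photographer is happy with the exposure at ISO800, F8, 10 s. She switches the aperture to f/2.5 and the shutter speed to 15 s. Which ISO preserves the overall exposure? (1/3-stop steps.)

Aperture: f/8 → f/7.1 → f/6.3 → f/5.6 → f/5 → f/4.5 → f/4 → f/3.5 → f/3.2 → f/2.8 → f/2.5 — 3 1/3 stops wider (brighter).
Shutter speed: 10 → 13 → 15 — 2/3 stop longer (brighter).
Net change so far: 4 stops brighter. Offset with the ISO: 800 → 640 → 500 → 400 → 320 → 250 → 200 → 160 → 125 → 100 → 80 → 64 → 50.

ISO 50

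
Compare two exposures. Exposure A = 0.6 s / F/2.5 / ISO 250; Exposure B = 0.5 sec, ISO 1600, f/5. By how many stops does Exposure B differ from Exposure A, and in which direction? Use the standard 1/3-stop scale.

Aperture: f/2.5 → f/2.8 → f/3.2 → f/3.5 → f/4 → f/4.5 → f/5 — 2 stops smaller aperture (darker).
Shutter speed: 0.6 → 0.5 — 1/3 stop faster (darker).
ISO: 250 → 320 → 400 → 500 → 640 → 800 → 1000 → 1250 → 1600 — 2 2/3 stops higher (brighter).
Net: −2 −1/3 +2 2/3 = +1/3 stops.

1/3 stop brighter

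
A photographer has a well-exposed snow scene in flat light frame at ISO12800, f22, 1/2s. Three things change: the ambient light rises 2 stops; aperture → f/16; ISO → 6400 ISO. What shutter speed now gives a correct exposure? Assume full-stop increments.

Scene light: 2 stops brighter.
Aperture: f/22 → f/16 — 1 stop wider (brighter).
ISO: 12800 → 6400 — 1 stop lower (darker).
Net so far: 2 stops brighter. Shutter speed: 1/2 → 1/4 → 1/8.

1/8s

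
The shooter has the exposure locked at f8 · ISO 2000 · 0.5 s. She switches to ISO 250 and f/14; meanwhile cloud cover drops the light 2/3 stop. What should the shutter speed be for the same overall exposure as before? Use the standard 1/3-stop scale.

Scene light: 2/3 stop darker.
ISO: 2000 → 1600 → 1250 → 1000 → 800 → 640 → 500 → 400 → 320 → 250 — 3 stops dropped (darker).
Aperture: f/8 → f/9 → f/10 → f/11 → f/13 → f/14 — 1 2/3 stops stopped down (darker).
Net so far: 5 1/3 stops darker. Shutter speed: 0.5 → 0.6 → 0.8 → 1 → 1.3 → 1.6 → 2 → 2.5 → 3.2 → 4 → 5 → 6 → 8 → 10 → 13 → 15 → 20.

20 s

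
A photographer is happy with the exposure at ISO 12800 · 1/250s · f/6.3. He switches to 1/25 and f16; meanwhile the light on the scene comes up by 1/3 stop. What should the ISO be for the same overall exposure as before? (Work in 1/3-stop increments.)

ISO 6400

Scene light: 1/3 stop brighter.
Shutter speed: 1/250 → 1/200 → 1/160 → 1/125 → 1/100 → 1/80 → 1/60 → 1/50 → 1/40 → 1/30 → 1/25 — 3 1/3 stops slower (brighter).
Aperture: f/6.3 → f/7.1 → f/8 → f/9 → f/10 → f/11 → f/13 → f/14 → f/16 — 2 2/3 stops stopped down (darker).
Net so far: 1 stop brighter. ISO: 12800 → 10000 → 8000 → 6400.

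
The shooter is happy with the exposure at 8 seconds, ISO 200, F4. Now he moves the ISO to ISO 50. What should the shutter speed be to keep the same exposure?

30 s

ISO: 200 → 100 → 50 — 2 stops lower (darker).
Need 2 stops brighter from the shutter speed: 8 → 15 → 30.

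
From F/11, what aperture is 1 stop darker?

Aperture: f/11 → f/16 — 1 stop stopped down (darker).

f/16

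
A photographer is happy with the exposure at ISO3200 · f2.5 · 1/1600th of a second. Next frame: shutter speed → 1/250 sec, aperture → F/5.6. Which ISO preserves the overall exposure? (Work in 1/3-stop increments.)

Shutter speed: 1/1600 → 1/1250 → 1/1000 → 1/800 → 1/640 → 1/500 → 1/400 → 1/320 → 1/250 — 2 2/3 stops longer (brighter).
Aperture: f/2.5 → f/2.8 → f/3.2 → f/3.5 → f/4 → f/4.5 → f/5 → f/5.6 — 2 1/3 stops stopped down (darker).
Net change so far: 1/3 stop brighter. Offset with the ISO: 3200 → 2500.

ISO 2500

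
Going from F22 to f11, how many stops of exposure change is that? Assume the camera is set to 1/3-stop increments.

2 stops

f/22 → f/20 → f/18 → f/16 → f/14 → f/13 → f/11 — count the steps: 6 third-stops = 2 stops.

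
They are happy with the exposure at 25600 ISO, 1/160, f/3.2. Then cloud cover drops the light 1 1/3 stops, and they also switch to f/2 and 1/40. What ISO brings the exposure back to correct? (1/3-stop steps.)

Scene light: 1 1/3 stops darker.
Aperture: f/3.2 → f/2.8 → f/2.5 → f/2.2 → f/2 — 1 1/3 stops larger aperture (brighter).
Shutter speed: 1/160 → 1/125 → 1/100 → 1/80 → 1/60 → 1/50 → 1/40 — 2 stops slower (brighter).
Net so far: 2 stops brighter. ISO: 25600 → 20000 → 16000 → 12800 → 10000 → 8000 → 6400.

ISO 6400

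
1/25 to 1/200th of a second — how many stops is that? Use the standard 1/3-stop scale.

1/25 → 1/30 → 1/40 → 1/50 → 1/60 → 1/80 → 1/100 → 1/125 → 1/160 → 1/200 — count the steps: 9 third-stops = 3 stops.

3 stops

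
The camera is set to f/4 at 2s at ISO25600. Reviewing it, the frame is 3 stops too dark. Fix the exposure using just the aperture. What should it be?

Underexposed by 3 stops → need 3 stops brighter.
Aperture: f/4 → f/2.8 → f/2 → f/1.4.

f/1.4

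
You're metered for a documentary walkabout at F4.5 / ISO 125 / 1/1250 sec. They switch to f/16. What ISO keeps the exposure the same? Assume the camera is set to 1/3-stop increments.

Aperture: f/4.5 → f/5 → f/5.6 → f/6.3 → f/7.1 → f/8 → f/9 → f/10 → f/11 → f/13 → f/14 → f/16 — 3 2/3 stops smaller aperture (darker).
Need 3 2/3 stops brighter from the ISO: 125 → 160 → 200 → 250 → 320 → 400 → 500 → 640 → 800 → 1000 → 1250 → 1600.

ISO 1600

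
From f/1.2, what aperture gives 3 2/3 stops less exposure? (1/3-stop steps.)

Aperture: f/1.2 → f/1.4 → f/1.6 → f/1.8 → f/2 → f/2.2 → f/2.5 → f/2.8 → f/3.2 → f/3.5 → f/4 → f/4.5 — 3 2/3 stops smaller aperture (darker).

f/4.5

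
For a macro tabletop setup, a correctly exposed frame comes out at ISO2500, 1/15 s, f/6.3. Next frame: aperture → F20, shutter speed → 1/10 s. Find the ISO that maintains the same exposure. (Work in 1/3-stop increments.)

ISO 16000

Aperture: f/6.3 → f/7.1 → f/8 → f/9 → f/10 → f/11 → f/13 → f/14 → f/16 → f/18 → f/20 — 3 1/3 stops stopped down (darker).
Shutter speed: 1/15 → 1/13 → 1/10 — 2/3 stop longer (brighter).
Net change so far: 2 2/3 stops darker. Offset with the ISO: 2500 → 3200 → 4000 → 5000 → 6400 → 8000 → 10000 → 12800 → 16000.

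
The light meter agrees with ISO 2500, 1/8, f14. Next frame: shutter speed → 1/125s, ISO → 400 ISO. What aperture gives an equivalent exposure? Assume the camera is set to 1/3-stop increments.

f/1.4

Shutter speed: 1/8 → 1/10 → 1/13 → 1/15 → 1/20 → 1/25 → 1/30 → 1/40 → 1/50 → 1/60 → 1/80 → 1/100 → 1/125 — 4 stops faster (darker).
ISO: 2500 → 2000 → 1600 → 1250 → 1000 → 800 → 640 → 500 → 400 — 2 2/3 stops dropped (darker).
Net change so far: 6 2/3 stops darker. Offset with the aperture: f/14 → f/13 → f/11 → f/10 → f/9 → f/8 → f/7.1 → f/6.3 → f/5.6 → f/5 → f/4.5 → f/4 → f/3.5 → f/3.2 → f/2.8 → f/2.5 → f/2.2 → f/2 → f/1.8 → f/1.6 → f/1.4.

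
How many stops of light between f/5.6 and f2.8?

f/5.6 → f/4 → f/2.8 — count the steps: 2 stops.

2 stops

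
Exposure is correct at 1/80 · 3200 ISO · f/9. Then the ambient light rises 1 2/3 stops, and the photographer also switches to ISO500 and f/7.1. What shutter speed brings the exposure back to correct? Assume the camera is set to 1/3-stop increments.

Scene light: 1 2/3 stops brighter.
ISO: 3200 → 2500 → 2000 → 1600 → 1250 → 1000 → 800 → 640 → 500 — 2 2/3 stops lower (darker).
Aperture: f/9 → f/8 → f/7.1 — 2/3 stop larger aperture (brighter).
Net so far: 1/3 stop darker. Shutter speed: 1/80 → 1/60.

1/60s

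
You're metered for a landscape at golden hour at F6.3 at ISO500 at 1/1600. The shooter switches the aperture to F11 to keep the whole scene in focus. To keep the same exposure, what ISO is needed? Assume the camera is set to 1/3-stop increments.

ISO 1600

Aperture: f/6.3 → f/7.1 → f/8 → f/9 → f/10 → f/11 — 1 2/3 stops narrower (darker).
Need 1 2/3 stops brighter from the ISO: 500 → 640 → 800 → 1000 → 1250 → 1600.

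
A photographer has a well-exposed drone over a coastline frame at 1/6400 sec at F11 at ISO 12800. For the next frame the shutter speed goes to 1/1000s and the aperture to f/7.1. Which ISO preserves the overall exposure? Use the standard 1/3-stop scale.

ISO 800

Shutter speed: 1/6400 → 1/5000 → 1/4000 → 1/3200 → 1/2500 → 1/2000 → 1/1600 → 1/1250 → 1/1000 — 2 2/3 stops longer (brighter).
Aperture: f/11 → f/10 → f/9 → f/8 → f/7.1 — 1 1/3 stops wider (brighter).
Net change so far: 4 stops brighter. Offset with the ISO: 12800 → 10000 → 8000 → 6400 → 5000 → 4000 → 3200 → 2500 → 2000 → 1600 → 1250 → 1000 → 800.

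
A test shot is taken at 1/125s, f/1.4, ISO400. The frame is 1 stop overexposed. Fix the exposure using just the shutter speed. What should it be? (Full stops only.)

Overexposed by 1 stop → need 1 stop darker.
Shutter speed: 1/125 → 1/250.

1/250s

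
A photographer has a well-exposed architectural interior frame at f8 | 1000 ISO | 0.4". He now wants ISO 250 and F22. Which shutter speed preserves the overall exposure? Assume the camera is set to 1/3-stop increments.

ISO: 1000 → 800 → 640 → 500 → 400 → 320 → 250 — 2 stops lower (darker).
Aperture: f/8 → f/9 → f/10 → f/11 → f/13 → f/14 → f/16 → f/18 → f/20 → f/22 — 3 stops narrower (darker).
Net change so far: 5 stops darker. Offset with the shutter speed: 0.4 → 0.5 → 0.6 → 0.8 → 1 → 1.3 → 1.6 → 2 → 2.5 → 3.2 → 4 → 5 → 6 → 8 → 10 → 13.

13 s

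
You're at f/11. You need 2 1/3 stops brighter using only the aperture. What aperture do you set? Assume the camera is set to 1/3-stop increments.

Aperture: f/11 → f/10 → f/9 → f/8 → f/7.1 → f/6.3 → f/5.6 → f/5 — 2 1/3 stops larger aperture (brighter).

f/5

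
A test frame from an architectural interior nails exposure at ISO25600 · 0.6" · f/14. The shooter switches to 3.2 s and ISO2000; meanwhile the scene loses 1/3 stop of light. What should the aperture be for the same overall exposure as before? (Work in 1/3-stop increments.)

f/8

Scene light: 1/3 stop darker.
Shutter speed: 0.6 → 0.8 → 1 → 1.3 → 1.6 → 2 → 2.5 → 3.2 — 2 1/3 stops longer (brighter).
ISO: 25600 → 20000 → 16000 → 12800 → 10000 → 8000 → 6400 → 5000 → 4000 → 3200 → 2500 → 2000 — 3 2/3 stops dropped (darker).
Net so far: 1 2/3 stops darker. Aperture: f/14 → f/13 → f/11 → f/10 → f/9 → f/8.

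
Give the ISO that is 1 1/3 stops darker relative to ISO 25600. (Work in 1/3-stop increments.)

ISO 10000

ISO: 25600 → 20000 → 16000 → 12800 → 10000 — 1 1/3 stops lower (darker).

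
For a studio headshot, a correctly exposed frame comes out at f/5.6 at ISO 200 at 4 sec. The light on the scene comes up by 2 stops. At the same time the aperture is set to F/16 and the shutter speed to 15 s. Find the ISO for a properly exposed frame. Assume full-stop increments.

Scene light: 2 stops brighter.
Aperture: f/5.6 → f/8 → f/11 → f/16 — 3 stops smaller aperture (darker).
Shutter speed: 4 → 8 → 15 — 2 stops slower (brighter).
Net so far: 1 stop brighter. ISO: 200 → 100.

ISO 100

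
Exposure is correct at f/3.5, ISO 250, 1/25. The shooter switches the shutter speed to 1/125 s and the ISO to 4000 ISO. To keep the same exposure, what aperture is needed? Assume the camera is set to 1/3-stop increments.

f/6.3

Shutter speed: 1/25 → 1/30 → 1/40 → 1/50 → 1/60 → 1/80 → 1/100 → 1/125 — 2 1/3 stops shorter (darker).
ISO: 250 → 320 → 400 → 500 → 640 → 800 → 1000 → 1250 → 1600 → 2000 → 2500 → 3200 → 4000 — 4 stops higher (brighter).
Net change so far: 1 2/3 stops brighter. Offset with the aperture: f/3.5 → f/4 → f/4.5 → f/5 → f/5.6 → f/6.3.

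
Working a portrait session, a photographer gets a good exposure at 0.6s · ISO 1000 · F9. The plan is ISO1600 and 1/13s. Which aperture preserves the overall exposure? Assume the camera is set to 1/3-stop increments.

f/4

ISO: 1000 → 1250 → 1600 — 2/3 stop raised (brighter).
Shutter speed: 0.6 → 0.5 → 0.4 → 0.3 → 1/4 → 1/5 → 1/6 → 1/8 → 1/10 → 1/13 — 3 stops faster (darker).
Net change so far: 2 1/3 stops darker. Offset with the aperture: f/9 → f/8 → f/7.1 → f/6.3 → f/5.6 → f/5 → f/4.5 → f/4.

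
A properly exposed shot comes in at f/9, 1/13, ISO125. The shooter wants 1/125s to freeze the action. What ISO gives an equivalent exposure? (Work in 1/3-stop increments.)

ISO 1250

Shutter speed: 1/13 → 1/15 → 1/20 → 1/25 → 1/30 → 1/40 → 1/50 → 1/60 → 1/80 → 1/100 → 1/125 — 3 1/3 stops faster (darker).
Need 3 1/3 stops brighter from the ISO: 125 → 160 → 200 → 250 → 320 → 400 → 500 → 640 → 800 → 1000 → 1250.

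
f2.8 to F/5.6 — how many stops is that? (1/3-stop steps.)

2 stops

f/2.8 → f/3.2 → f/3.5 → f/4 → f/4.5 → f/5 → f/5.6 — count the steps: 6 third-stops = 2 stops.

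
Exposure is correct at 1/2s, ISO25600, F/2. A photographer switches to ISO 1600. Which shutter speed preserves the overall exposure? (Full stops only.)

ISO: 25600 → 12800 → 6400 → 3200 → 1600 — 4 stops dropped (darker).
Need 4 stops brighter from the shutter speed: 1/2 → 1 → 2 → 4 → 8.

8 s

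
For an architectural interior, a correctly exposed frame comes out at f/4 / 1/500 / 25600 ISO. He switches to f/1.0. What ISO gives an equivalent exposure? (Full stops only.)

Aperture: f/4 → f/2.8 → f/2 → f/1.4 → f/1.0 — 4 stops opened up (brighter).
Need 4 stops darker from the ISO: 25600 → 12800 → 6400 → 3200 → 1600.

ISO 1600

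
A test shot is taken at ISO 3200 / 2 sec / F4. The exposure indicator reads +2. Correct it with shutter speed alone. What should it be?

1/2s

Overexposed by 2 stops → need 2 stops darker.
Shutter speed: 2 → 1 → 1/2.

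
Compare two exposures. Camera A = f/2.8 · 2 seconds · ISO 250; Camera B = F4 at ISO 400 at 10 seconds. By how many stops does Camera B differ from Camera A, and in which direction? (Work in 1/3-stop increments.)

2 stops brighter

Aperture: f/2.8 → f/3.2 → f/3.5 → f/4 — 1 stop smaller aperture (darker).
Shutter speed: 2 → 2.5 → 3.2 → 4 → 5 → 6 → 8 → 10 — 2 1/3 stops slower (brighter).
ISO: 250 → 320 → 400 — 2/3 stop higher (brighter).
Net: −1 +2 1/3 +2/3 = +2 stops.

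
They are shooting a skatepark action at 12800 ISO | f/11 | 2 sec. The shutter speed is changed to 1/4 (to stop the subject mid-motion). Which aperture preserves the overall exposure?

f/4

Shutter speed: 2 → 1 → 1/2 → 1/4 — 3 stops faster (darker).
Need 3 stops brighter from the aperture: f/11 → f/8 → f/5.6 → f/4.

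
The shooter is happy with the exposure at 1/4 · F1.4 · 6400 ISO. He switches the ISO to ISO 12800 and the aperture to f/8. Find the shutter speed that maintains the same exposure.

ISO: 6400 → 12800 — 1 stop raised (brighter).
Aperture: f/1.4 → f/2 → f/2.8 → f/4 → f/5.6 → f/8 — 5 stops narrower (darker).
Net change so far: 4 stops darker. Offset with the shutter speed: 1/4 → 1/2 → 1 → 2 → 4.

4 s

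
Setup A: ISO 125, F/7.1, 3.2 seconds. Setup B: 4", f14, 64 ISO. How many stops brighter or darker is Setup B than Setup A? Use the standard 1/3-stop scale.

2 2/3 stops darker

Aperture: f/7.1 → f/8 → f/9 → f/10 → f/11 → f/13 → f/14 — 2 stops smaller aperture (darker).
Shutter speed: 3.2 → 4 — 1/3 stop longer (brighter).
ISO: 125 → 100 → 80 → 64 — 1 stop lower (darker).
Net: −2 +1/3 −1 = −2 2/3 stops.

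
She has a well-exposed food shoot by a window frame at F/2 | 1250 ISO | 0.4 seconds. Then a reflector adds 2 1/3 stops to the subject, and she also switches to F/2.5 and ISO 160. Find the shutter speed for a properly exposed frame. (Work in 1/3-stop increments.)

Scene light: 2 1/3 stops brighter.
Aperture: f/2 → f/2.2 → f/2.5 — 2/3 stop smaller aperture (darker).
ISO: 1250 → 1000 → 800 → 640 → 500 → 400 → 320 → 250 → 200 → 160 — 3 stops dropped (darker).
Net so far: 1 1/3 stops darker. Shutter speed: 0.4 → 0.5 → 0.6 → 0.8 → 1.

1 s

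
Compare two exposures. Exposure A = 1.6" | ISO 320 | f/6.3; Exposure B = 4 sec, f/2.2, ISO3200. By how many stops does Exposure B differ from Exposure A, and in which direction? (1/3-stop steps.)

7 2/3 stops brighter

Aperture: f/6.3 → f/5.6 → f/5 → f/4.5 → f/4 → f/3.5 → f/3.2 → f/2.8 → f/2.5 → f/2.2 — 3 stops opened up (brighter).
Shutter speed: 1.6 → 2 → 2.5 → 3.2 → 4 — 1 1/3 stops longer (brighter).
ISO: 320 → 400 → 500 → 640 → 800 → 1000 → 1250 → 1600 → 2000 → 2500 → 3200 — 3 1/3 stops higher (brighter).
Net: +3 +1 1/3 +3 1/3 = +7 2/3 stops.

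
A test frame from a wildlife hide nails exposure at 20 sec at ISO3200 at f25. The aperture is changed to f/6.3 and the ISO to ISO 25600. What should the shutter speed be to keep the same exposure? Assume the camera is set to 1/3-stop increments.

Aperture: f/25 → f/22 → f/20 → f/18 → f/16 → f/14 → f/13 → f/11 → f/10 → f/9 → f/8 → f/7.1 → f/6.3 — 4 stops wider (brighter).
ISO: 3200 → 4000 → 5000 → 6400 → 8000 → 10000 → 12800 → 16000 → 20000 → 25600 — 3 stops higher (brighter).
Net change so far: 7 stops brighter. Offset with the shutter speed: 20 → 15 → 13 → 10 → 8 → 6 → 5 → 4 → 3.2 → 2.5 → 2 → 1.6 → 1.3 → 1 → 0.8 → 0.6 → 0.5 → 0.4 → 0.3 → 1/4 → 1/5 → 1/6.

1/6s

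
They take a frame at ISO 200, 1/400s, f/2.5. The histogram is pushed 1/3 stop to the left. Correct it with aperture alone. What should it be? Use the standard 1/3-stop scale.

Underexposed by 1/3 stop → need 1/3 stop brighter.
Aperture: f/2.5 → f/2.2.

f/2.2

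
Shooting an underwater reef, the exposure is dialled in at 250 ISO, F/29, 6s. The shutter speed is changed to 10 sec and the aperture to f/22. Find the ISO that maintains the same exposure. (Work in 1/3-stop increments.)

Shutter speed: 6 → 8 → 10 — 2/3 stop slower (brighter).
Aperture: f/29 → f/25 → f/22 — 2/3 stop wider (brighter).
Net change so far: 1 1/3 stops brighter. Offset with the ISO: 250 → 200 → 160 → 125 → 100.

ISO 100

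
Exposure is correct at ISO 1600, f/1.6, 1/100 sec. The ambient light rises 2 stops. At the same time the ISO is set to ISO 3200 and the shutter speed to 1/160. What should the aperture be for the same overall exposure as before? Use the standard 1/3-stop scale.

Scene light: 2 stops brighter.
ISO: 1600 → 2000 → 2500 → 3200 — 1 stop higher (brighter).
Shutter speed: 1/100 → 1/125 → 1/160 — 2/3 stop shorter (darker).
Net so far: 2 1/3 stops brighter. Aperture: f/1.6 → f/1.8 → f/2 → f/2.2 → f/2.5 → f/2.8 → f/3.2 → f/3.5.

f/3.5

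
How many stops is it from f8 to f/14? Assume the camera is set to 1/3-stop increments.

1 2/3 stops

f/8 → f/9 → f/10 → f/11 → f/13 → f/14 — count the steps: 5 third-stops = 1 2/3 stops.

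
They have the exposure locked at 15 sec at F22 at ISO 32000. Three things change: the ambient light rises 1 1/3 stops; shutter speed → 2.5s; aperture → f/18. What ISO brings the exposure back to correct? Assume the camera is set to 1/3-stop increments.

Scene light: 1 1/3 stops brighter.
Shutter speed: 15 → 13 → 10 → 8 → 6 → 5 → 4 → 3.2 → 2.5 — 2 2/3 stops shorter (darker).
Aperture: f/22 → f/20 → f/18 — 2/3 stop opened up (brighter).
Net so far: 2/3 stop darker. ISO: 32000 → 40000 → 51200.

ISO 51200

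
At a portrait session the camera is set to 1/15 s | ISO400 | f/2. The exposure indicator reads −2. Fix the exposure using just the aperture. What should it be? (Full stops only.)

Underexposed by 2 stops → need 2 stops brighter.
Aperture: f/2 → f/1.4 → f/1.0.

f/1.0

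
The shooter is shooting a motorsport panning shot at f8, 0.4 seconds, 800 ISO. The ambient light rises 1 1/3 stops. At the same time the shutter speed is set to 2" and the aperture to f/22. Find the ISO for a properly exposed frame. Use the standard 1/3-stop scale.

Scene light: 1 1/3 stops brighter.
Shutter speed: 0.4 → 0.5 → 0.6 → 0.8 → 1 → 1.3 → 1.6 → 2 — 2 1/3 stops slower (brighter).
Aperture: f/8 → f/9 → f/10 → f/11 → f/13 → f/14 → f/16 → f/18 → f/20 → f/22 — 3 stops narrower (darker).
Net so far: 2/3 stop brighter. ISO: 800 → 640 → 500.

ISO 500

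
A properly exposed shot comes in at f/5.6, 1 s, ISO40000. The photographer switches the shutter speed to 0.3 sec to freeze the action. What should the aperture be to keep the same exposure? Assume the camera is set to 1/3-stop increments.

Shutter speed: 1 → 0.8 → 0.6 → 0.5 → 0.4 → 0.3 — 1 2/3 stops shorter (darker).
Need 1 2/3 stops brighter from the aperture: f/5.6 → f/5 → f/4.5 → f/4 → f/3.5 → f/3.2.

f/3.2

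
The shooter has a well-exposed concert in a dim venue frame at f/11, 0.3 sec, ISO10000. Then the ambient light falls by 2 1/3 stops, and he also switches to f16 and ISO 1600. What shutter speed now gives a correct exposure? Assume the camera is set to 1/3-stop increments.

20 s

Scene light: 2 1/3 stops darker.
Aperture: f/11 → f/13 → f/14 → f/16 — 1 stop narrower (darker).
ISO: 10000 → 8000 → 6400 → 5000 → 4000 → 3200 → 2500 → 2000 → 1600 — 2 2/3 stops dropped (darker).
Net so far: 6 stops darker. Shutter speed: 0.3 → 0.4 → 0.5 → 0.6 → 0.8 → 1 → 1.3 → 1.6 → 2 → 2.5 → 3.2 → 4 → 5 → 6 → 8 → 10 → 13 → 15 → 20.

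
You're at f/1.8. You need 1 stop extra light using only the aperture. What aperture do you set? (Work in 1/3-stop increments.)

f/1.2

Aperture: f/1.8 → f/1.6 → f/1.4 → f/1.2 — 1 stop larger aperture (brighter).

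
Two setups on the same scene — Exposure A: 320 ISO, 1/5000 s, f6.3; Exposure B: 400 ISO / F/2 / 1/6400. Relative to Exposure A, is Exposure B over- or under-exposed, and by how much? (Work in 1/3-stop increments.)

Aperture: f/6.3 → f/5.6 → f/5 → f/4.5 → f/4 → f/3.5 → f/3.2 → f/2.8 → f/2.5 → f/2.2 → f/2 — 3 1/3 stops wider (brighter).
Shutter speed: 1/5000 → 1/6400 — 1/3 stop shorter (darker).
ISO: 320 → 400 — 1/3 stop raised (brighter).
Net: +3 1/3 −1/3 +1/3 = +3 1/3 stops.

3 1/3 stops brighter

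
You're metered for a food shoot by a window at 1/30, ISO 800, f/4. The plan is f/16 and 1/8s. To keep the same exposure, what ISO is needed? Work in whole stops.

Aperture: f/4 → f/5.6 → f/8 → f/11 → f/16 — 4 stops narrower (darker).
Shutter speed: 1/30 → 1/15 → 1/8 — 2 stops longer (brighter).
Net change so far: 2 stops darker. Offset with the ISO: 800 → 1600 → 3200.

ISO 3200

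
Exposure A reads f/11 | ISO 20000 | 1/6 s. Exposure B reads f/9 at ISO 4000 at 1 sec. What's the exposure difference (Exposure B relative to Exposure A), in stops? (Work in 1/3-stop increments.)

1 stop brighter

Aperture: f/11 → f/10 → f/9 — 2/3 stop wider (brighter).
Shutter speed: 1/6 → 1/5 → 1/4 → 0.3 → 0.4 → 0.5 → 0.6 → 0.8 → 1 — 2 2/3 stops longer (brighter).
ISO: 20000 → 16000 → 12800 → 10000 → 8000 → 6400 → 5000 → 4000 — 2 1/3 stops lower (darker).
Net: +2/3 +2 2/3 −2 1/3 = +1 stop.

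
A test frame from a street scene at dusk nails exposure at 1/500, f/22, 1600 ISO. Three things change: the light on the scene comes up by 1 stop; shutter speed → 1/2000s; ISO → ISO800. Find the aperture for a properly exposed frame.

f/11

Scene light: 1 stop brighter.
Shutter speed: 1/500 → 1/1000 → 1/2000 — 2 stops shorter (darker).
ISO: 1600 → 800 — 1 stop lower (darker).
Net so far: 2 stops darker. Aperture: f/22 → f/16 → f/11.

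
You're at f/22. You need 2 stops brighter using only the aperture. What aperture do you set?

Aperture: f/22 → f/16 → f/11 — 2 stops opened up (brighter).

f/11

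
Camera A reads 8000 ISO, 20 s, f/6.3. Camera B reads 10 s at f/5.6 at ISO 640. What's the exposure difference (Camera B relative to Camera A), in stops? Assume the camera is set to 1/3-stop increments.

Aperture: f/6.3 → f/5.6 — 1/3 stop wider (brighter).
Shutter speed: 20 → 15 → 13 → 10 — 1 stop shorter (darker).
ISO: 8000 → 6400 → 5000 → 4000 → 3200 → 2500 → 2000 → 1600 → 1250 → 1000 → 800 → 640 — 3 2/3 stops lower (darker).
Net: +1/3 −1 −3 2/3 = −4 1/3 stops.

4 1/3 stops darker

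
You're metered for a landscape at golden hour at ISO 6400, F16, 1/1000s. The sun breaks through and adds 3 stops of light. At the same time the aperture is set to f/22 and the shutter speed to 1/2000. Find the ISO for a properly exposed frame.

ISO 3200

Scene light: 3 stops brighter.
Aperture: f/16 → f/22 — 1 stop stopped down (darker).
Shutter speed: 1/1000 → 1/2000 — 1 stop shorter (darker).
Net so far: 1 stop brighter. ISO: 6400 → 3200.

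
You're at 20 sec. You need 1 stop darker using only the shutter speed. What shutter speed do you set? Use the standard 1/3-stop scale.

10 s

Shutter speed: 20 → 15 → 13 → 10 — 1 stop faster (darker).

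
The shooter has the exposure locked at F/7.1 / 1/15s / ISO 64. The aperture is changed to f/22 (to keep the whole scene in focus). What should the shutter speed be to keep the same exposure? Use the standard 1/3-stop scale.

0.6 s

Aperture: f/7.1 → f/8 → f/9 → f/10 → f/11 → f/13 → f/14 → f/16 → f/18 → f/20 → f/22 — 3 1/3 stops stopped down (darker).
Need 3 1/3 stops brighter from the shutter speed: 1/15 → 1/13 → 1/10 → 1/8 → 1/6 → 1/5 → 1/4 → 0.3 → 0.4 → 0.5 → 0.6.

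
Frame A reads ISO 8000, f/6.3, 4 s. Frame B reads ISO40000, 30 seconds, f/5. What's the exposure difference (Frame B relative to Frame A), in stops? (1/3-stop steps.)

6 stops brighter

Aperture: f/6.3 → f/5.6 → f/5 — 2/3 stop larger aperture (brighter).
Shutter speed: 4 → 5 → 6 → 8 → 10 → 13 → 15 → 20 → 25 → 30 — 3 stops slower (brighter).
ISO: 8000 → 10000 → 12800 → 16000 → 20000 → 25600 → 32000 → 40000 — 2 1/3 stops higher (brighter).
Net: +2/3 +3 +2 1/3 = +6 stops.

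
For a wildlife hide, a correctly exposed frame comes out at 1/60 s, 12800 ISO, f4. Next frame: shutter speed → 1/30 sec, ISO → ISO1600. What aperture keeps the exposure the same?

f/2

Shutter speed: 1/60 → 1/30 — 1 stop slower (brighter).
ISO: 12800 → 6400 → 3200 → 1600 — 3 stops lower (darker).
Net change so far: 2 stops darker. Offset with the aperture: f/4 → f/2.8 → f/2.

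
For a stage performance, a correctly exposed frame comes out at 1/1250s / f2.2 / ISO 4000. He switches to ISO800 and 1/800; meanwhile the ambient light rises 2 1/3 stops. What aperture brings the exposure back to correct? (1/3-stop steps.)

Scene light: 2 1/3 stops brighter.
ISO: 4000 → 3200 → 2500 → 2000 → 1600 → 1250 → 1000 → 800 — 2 1/3 stops dropped (darker).
Shutter speed: 1/1250 → 1/1000 → 1/800 — 2/3 stop longer (brighter).
Net so far: 2/3 stop brighter. Aperture: f/2.2 → f/2.5 → f/2.8.

f/2.8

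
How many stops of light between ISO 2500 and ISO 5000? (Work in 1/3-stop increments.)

2500 → 3200 → 4000 → 5000 — count the steps: 3 third-stops = 1 stop.

1 stop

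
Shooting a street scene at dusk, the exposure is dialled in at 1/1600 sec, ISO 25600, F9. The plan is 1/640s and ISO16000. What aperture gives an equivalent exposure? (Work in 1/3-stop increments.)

f/11

Shutter speed: 1/1600 → 1/1250 → 1/1000 → 1/800 → 1/640 — 1 1/3 stops longer (brighter).
ISO: 25600 → 20000 → 16000 — 2/3 stop lower (darker).
Net change so far: 2/3 stop brighter. Offset with the aperture: f/9 → f/10 → f/11.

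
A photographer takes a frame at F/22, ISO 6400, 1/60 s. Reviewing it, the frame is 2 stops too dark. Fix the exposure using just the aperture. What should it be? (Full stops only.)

f/11

Underexposed by 2 stops → need 2 stops brighter.
Aperture: f/22 → f/16 → f/11.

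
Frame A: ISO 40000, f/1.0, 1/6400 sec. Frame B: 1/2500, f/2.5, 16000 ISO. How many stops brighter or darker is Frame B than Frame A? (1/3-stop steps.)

2 2/3 stops darker

Aperture: f/1.0 → f/1.1 → f/1.2 → f/1.4 → f/1.6 → f/1.8 → f/2 → f/2.2 → f/2.5 — 2 2/3 stops stopped down (darker).
Shutter speed: 1/6400 → 1/5000 → 1/4000 → 1/3200 → 1/2500 — 1 1/3 stops longer (brighter).
ISO: 40000 → 32000 → 25600 → 20000 → 16000 — 1 1/3 stops dropped (darker).
Net: −2 2/3 +1 1/3 −1 1/3 = −2 2/3 stops.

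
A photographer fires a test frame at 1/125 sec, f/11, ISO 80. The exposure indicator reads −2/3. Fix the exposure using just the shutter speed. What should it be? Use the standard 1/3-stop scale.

Underexposed by 2/3 stop → need 2/3 stop brighter.
Shutter speed: 1/125 → 1/100 → 1/80.

1/80s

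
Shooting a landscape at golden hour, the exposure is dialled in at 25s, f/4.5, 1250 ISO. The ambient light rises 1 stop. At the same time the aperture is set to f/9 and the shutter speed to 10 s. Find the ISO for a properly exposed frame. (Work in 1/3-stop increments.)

Scene light: 1 stop brighter.
Aperture: f/4.5 → f/5 → f/5.6 → f/6.3 → f/7.1 → f/8 → f/9 — 2 stops narrower (darker).
Shutter speed: 25 → 20 → 15 → 13 → 10 — 1 1/3 stops faster (darker).
Net so far: 2 1/3 stops darker. ISO: 1250 → 1600 → 2000 → 2500 → 3200 → 4000 → 5000 → 6400.

ISO 6400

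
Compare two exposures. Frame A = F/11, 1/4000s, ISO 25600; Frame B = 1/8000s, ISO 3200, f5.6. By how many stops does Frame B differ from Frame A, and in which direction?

2 stops darker

Aperture: f/11 → f/8 → f/5.6 — 2 stops opened up (brighter).
Shutter speed: 1/4000 → 1/8000 — 1 stop shorter (darker).
ISO: 25600 → 12800 → 6400 → 3200 — 3 stops dropped (darker).
Net: +2 −1 −3 = −2 stops.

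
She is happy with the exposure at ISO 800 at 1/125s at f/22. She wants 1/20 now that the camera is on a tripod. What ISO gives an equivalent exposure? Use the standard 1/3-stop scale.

Shutter speed: 1/125 → 1/100 → 1/80 → 1/60 → 1/50 → 1/40 → 1/30 → 1/25 → 1/20 — 2 2/3 stops longer (brighter).
Need 2 2/3 stops darker from the ISO: 800 → 640 → 500 → 400 → 320 → 250 → 200 → 160 → 125.

ISO 125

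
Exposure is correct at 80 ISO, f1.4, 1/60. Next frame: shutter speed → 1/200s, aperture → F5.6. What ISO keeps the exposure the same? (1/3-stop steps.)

Shutter speed: 1/60 → 1/80 → 1/100 → 1/125 → 1/160 → 1/200 — 1 2/3 stops faster (darker).
Aperture: f/1.4 → f/1.6 → f/1.8 → f/2 → f/2.2 → f/2.5 → f/2.8 → f/3.2 → f/3.5 → f/4 → f/4.5 → f/5 → f/5.6 — 4 stops smaller aperture (darker).
Net change so far: 5 2/3 stops darker. Offset with the ISO: 80 → 100 → 125 → 160 → 200 → 250 → 320 → 400 → 500 → 640 → 800 → 1000 → 1250 → 1600 → 2000 → 2500 → 3200 → 4000.

ISO 4000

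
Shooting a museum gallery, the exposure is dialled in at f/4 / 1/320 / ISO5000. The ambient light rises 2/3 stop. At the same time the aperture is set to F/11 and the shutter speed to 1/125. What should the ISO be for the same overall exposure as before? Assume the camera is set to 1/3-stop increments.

ISO 10000

Scene light: 2/3 stop brighter.
Aperture: f/4 → f/4.5 → f/5 → f/5.6 → f/6.3 → f/7.1 → f/8 → f/9 → f/10 → f/11 — 3 stops smaller aperture (darker).
Shutter speed: 1/320 → 1/250 → 1/200 → 1/160 → 1/125 — 1 1/3 stops longer (brighter).
Net so far: 1 stop darker. ISO: 5000 → 6400 → 8000 → 10000.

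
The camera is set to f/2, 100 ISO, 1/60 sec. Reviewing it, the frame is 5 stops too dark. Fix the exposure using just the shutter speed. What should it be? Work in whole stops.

1/2s

Underexposed by 5 stops → need 5 stops brighter.
Shutter speed: 1/60 → 1/30 → 1/15 → 1/8 → 1/4 → 1/2.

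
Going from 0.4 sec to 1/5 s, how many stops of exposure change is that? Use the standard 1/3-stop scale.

0.4 → 0.3 → 1/4 → 1/5 — count the steps: 3 third-stops = 1 stop.

1 stop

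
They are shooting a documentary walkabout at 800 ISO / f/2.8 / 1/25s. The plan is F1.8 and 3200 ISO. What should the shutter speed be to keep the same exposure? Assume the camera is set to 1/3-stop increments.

1/250s

Aperture: f/2.8 → f/2.5 → f/2.2 → f/2 → f/1.8 — 1 1/3 stops larger aperture (brighter).
ISO: 800 → 1000 → 1250 → 1600 → 2000 → 2500 → 3200 — 2 stops raised (brighter).
Net change so far: 3 1/3 stops brighter. Offset with the shutter speed: 1/25 → 1/30 → 1/40 → 1/50 → 1/60 → 1/80 → 1/100 → 1/125 → 1/160 → 1/200 → 1/250.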